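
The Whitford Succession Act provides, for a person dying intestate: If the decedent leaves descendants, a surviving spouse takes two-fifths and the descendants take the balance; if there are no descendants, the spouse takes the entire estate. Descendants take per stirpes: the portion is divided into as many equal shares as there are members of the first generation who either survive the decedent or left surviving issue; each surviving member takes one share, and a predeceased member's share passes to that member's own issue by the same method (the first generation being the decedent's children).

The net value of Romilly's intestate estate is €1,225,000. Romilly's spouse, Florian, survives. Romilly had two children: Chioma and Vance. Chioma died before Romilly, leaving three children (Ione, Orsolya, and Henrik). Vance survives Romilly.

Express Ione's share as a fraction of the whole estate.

Florian takes two-fifths of €1,225,000 = €490,000. The remaining €735,000 passes to the descendants.
The descendants' portion (€735,000) is divided into 2 shares of €367,500: Vance takes €367,500; Chioma's €367,500 share passes to Chioma's issue.
Chioma's share (€367,500) is divided into 3 shares of €122,500: Ione, Orsolya, and Henrik each take €122,500.

Ione receives 1/10 of the estate.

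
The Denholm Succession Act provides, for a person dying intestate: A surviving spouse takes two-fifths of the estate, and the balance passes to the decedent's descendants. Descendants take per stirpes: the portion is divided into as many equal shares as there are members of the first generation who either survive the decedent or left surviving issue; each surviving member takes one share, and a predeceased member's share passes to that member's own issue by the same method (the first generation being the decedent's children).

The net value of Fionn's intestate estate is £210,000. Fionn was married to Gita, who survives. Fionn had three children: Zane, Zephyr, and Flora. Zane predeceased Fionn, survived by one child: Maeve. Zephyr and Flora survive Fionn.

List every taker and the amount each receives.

Gita takes two-fifths of £210,000 = £84,000. The remaining £126,000 passes to the descendants.
The descendants' portion (£126,000) is divided into 3 shares of £42,000: Zephyr and Flora each take £42,000; Zane's £42,000 share passes to Zane's issue.
Zane's share (£42,000) passes entirely to Maeve.

Gita: £84,000; Maeve: £42,000; Zephyr: £42,000; Flora: £42,000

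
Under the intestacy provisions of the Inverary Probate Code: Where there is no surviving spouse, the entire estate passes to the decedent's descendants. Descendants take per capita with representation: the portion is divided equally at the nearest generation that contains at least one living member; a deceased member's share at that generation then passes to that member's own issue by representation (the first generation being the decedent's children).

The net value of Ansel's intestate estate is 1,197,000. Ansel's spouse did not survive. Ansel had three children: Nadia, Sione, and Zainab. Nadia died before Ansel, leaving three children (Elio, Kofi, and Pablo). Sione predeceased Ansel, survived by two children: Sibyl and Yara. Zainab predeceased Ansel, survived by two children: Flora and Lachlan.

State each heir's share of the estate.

The entire 1,197,000 passes to the descendants.
No child survives, so the initial division is made at the grandchildren's generation.
That amount (1,197,000) is divided into 7 shares of 171,000: Elio, Kofi, Pablo, Sibyl, Yara, Flora, and Lachlan each take 171,000.

Elio: 171,000; Kofi: 171,000; Pablo: 171,000; Sibyl: 171,000; Yara: 171,000; Flora: 171,000; Lachlan: 171,000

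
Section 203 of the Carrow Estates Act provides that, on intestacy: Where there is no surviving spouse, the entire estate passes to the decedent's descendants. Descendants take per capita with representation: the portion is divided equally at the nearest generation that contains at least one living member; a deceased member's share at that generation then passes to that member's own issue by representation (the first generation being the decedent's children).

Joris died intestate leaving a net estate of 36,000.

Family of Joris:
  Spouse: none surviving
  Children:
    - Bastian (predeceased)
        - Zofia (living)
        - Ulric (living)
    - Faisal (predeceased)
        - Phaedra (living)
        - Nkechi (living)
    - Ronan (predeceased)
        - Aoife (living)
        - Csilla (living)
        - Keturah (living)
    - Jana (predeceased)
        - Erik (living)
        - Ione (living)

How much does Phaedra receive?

The entire 36,000 passes to the descendants.
No child survives, so the initial division is made at the grandchildren's generation.
That amount (36,000) is divided into 9 shares of 4,000: Zofia, Ulric, Phaedra, Nkechi, Aoife, Csilla, Keturah, Erik, and Ione each take 4,000.

Phaedra receives 4,000.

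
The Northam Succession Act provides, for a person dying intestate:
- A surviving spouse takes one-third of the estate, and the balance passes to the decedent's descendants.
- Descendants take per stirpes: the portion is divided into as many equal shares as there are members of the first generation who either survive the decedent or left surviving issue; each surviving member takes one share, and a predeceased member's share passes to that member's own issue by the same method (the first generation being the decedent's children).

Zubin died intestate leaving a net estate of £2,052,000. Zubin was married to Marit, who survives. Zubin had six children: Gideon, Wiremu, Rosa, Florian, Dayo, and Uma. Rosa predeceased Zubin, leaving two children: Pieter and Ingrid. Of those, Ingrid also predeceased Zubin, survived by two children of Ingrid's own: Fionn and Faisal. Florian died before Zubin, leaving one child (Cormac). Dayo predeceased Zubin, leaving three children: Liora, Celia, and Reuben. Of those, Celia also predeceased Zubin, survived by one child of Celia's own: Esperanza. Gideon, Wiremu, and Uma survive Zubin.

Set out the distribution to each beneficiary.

Marit: £684,000; Gideon: £228,000; Wiremu: £228,000; Pieter: £114,000; Fionn: £57,000; Faisal: £57,000; Cormac: £228,000; Liora: £76,000; Esperanza: £76,000; Reuben: £76,000; Uma: £228,000

Marit takes one-third of £2,052,000 = £684,000. The remaining £1,368,000 passes to the descendants.
The descendants' portion (£1,368,000) is divided into 6 shares of £228,000: Gideon, Wiremu, and Uma each take £228,000; Rosa's £228,000 share passes to Rosa's issue; Florian's £228,000 share passes to Florian's issue; Dayo's £228,000 share passes to Dayo's issue.
Rosa's share (£228,000) is divided into 2 shares of £114,000: Pieter takes £114,000; Ingrid's £114,000 share passes to Ingrid's issue.
Ingrid's share (£114,000) is divided into 2 shares of £57,000: Fionn and Faisal each take £57,000.
Florian's share (£228,000) passes entirely to Cormac.
Dayo's share (£228,000) is divided into 3 shares of £76,000: Liora and Reuben each take £76,000; Celia's £76,000 share passes to Celia's issue.
Celia's share (£76,000) passes entirely to Esperanza.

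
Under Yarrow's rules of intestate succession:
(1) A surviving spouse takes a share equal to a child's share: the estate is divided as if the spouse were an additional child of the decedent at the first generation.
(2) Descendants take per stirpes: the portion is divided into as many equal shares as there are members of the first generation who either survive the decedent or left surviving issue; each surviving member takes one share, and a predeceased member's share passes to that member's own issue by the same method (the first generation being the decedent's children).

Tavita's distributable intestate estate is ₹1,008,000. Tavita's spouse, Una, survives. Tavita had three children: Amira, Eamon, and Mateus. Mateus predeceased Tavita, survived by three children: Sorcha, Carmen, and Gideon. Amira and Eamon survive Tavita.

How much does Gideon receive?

Gideon receives ₹84,000.

The spouse counts as an additional share at the children's level, so there are 4 primary shares of ₹252,000. Una takes one such share (₹252,000).
The children's combined portion (₹756,000) is divided into 3 shares of ₹252,000: Amira and Eamon each take ₹252,000; Mateus's ₹252,000 share passes to Mateus's issue.
Mateus's share (₹252,000) is divided into 3 shares of ₹84,000: Sorcha, Carmen, and Gideon each take ₹84,000.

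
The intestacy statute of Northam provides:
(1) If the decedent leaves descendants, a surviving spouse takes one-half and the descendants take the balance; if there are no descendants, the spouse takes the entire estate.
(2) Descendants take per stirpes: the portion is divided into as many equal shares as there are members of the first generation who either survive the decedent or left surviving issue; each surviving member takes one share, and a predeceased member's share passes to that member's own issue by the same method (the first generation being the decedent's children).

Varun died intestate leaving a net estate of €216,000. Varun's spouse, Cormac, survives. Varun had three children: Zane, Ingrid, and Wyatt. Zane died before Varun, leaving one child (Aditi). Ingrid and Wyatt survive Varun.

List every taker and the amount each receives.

Cormac takes one-half of €216,000 = €108,000. The remaining €108,000 passes to the descendants.
The descendants' portion (€108,000) is divided into 3 shares of €36,000: Ingrid and Wyatt each take €36,000; Zane's €36,000 share passes to Zane's issue.
Zane's share (€36,000) passes entirely to Aditi.

Cormac: €108,000; Aditi: €36,000; Ingrid: €36,000; Wyatt: €36,000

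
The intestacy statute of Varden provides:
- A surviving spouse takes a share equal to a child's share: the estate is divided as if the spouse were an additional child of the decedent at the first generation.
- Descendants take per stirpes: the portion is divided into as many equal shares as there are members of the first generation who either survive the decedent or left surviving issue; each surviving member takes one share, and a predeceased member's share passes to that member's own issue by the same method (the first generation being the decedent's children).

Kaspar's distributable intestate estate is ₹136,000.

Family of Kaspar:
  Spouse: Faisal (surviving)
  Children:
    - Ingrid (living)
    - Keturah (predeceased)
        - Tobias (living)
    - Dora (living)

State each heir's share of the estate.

Faisal: ₹34,000; Ingrid: ₹34,000; Tobias: ₹34,000; Dora: ₹34,000

The spouse counts as an additional share at the children's level, so there are 4 primary shares of ₹34,000. Faisal takes one such share (₹34,000).
The children's combined portion (₹102,000) is divided into 3 shares of ₹34,000: Ingrid and Dora each take ₹34,000; Keturah's ₹34,000 share passes to Keturah's issue.
Keturah's share (₹34,000) passes entirely to Tobias.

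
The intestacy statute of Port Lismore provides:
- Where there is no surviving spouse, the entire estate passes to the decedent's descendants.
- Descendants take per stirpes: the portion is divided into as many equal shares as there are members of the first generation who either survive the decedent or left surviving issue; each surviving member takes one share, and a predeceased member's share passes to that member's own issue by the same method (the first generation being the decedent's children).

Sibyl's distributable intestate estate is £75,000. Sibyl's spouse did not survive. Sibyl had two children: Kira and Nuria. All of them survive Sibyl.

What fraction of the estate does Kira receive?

The entire £75,000 passes to the descendants.
That amount (£75,000) is divided into 2 shares of £37,500: Kira and Nuria each take £37,500.

Kira receives 1/2 of the estate.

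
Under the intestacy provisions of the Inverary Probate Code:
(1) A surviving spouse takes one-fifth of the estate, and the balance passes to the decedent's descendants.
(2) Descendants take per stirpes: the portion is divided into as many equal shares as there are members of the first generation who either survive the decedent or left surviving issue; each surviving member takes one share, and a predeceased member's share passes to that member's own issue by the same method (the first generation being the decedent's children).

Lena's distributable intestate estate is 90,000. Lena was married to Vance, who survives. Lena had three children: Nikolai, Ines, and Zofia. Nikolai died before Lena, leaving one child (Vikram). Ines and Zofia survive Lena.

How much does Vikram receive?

Vance takes one-fifth of 90,000 = 18,000. The remaining 72,000 passes to the descendants.
The descendants' portion (72,000) is divided into 3 shares of 24,000: Ines and Zofia each take 24,000; Nikolai's 24,000 share passes to Nikolai's issue.
Nikolai's share (24,000) passes entirely to Vikram.

Vikram receives 24,000.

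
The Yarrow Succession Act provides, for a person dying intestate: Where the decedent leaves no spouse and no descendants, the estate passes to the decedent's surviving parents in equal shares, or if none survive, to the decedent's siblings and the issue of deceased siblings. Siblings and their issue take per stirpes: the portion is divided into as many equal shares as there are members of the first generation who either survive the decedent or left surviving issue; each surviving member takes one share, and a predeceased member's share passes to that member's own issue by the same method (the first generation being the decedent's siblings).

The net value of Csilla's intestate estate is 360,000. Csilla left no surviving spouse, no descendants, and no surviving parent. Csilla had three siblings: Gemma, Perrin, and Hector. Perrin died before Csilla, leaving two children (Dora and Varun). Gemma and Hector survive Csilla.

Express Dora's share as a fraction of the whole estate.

The entire 360,000 passes to the siblings and their issue.
That amount (360,000) is divided into 3 shares of 120,000: Gemma and Hector each take 120,000; Perrin's 120,000 share passes to Perrin's issue.
Perrin's share (120,000) is divided into 2 shares of 60,000: Dora and Varun each take 60,000.

Dora receives 1/6 of the estate.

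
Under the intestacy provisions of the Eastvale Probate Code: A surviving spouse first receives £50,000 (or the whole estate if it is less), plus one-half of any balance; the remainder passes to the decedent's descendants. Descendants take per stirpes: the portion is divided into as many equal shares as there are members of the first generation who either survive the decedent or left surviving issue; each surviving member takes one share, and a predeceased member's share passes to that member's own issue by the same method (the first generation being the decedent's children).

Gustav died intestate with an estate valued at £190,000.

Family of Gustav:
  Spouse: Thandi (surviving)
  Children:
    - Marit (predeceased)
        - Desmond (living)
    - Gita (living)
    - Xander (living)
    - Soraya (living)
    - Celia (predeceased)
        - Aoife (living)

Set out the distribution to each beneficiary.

Thandi: £120,000; Desmond: £14,000; Gita: £14,000; Xander: £14,000; Soraya: £14,000; Aoife: £14,000

Thandi first takes £50,000, leaving a balance of £140,000. Thandi then takes one-half of the balance (£70,000), for a total of £120,000. The remaining £70,000 passes to the descendants.
The descendants' portion (£70,000) is divided into 5 shares of £14,000: Gita, Xander, and Soraya each take £14,000; Marit's £14,000 share passes to Marit's issue; Celia's £14,000 share passes to Celia's issue.
Marit's share (£14,000) passes entirely to Desmond.
Celia's share (£14,000) passes entirely to Aoife.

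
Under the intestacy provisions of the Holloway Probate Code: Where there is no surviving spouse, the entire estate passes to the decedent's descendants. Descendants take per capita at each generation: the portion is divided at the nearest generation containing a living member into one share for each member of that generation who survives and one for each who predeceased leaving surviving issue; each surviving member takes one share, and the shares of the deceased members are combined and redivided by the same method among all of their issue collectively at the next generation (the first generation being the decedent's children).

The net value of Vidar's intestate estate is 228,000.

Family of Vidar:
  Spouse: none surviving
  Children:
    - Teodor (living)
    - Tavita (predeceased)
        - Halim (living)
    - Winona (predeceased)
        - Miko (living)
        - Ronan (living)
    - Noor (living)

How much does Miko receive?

Miko receives 38,000.

The entire 228,000 passes to the descendants.
That amount (228,000) is divided at the children's generation into 4 shares of 57,000. Teodor and Noor each take 57,000. The 2 shares of the deceased (Tavita and Winona) are combined into a pool of 114,000.
That pool (114,000) is divided at the grandchildren's generation equally among Halim, Miko, and Ronan: 38,000 each.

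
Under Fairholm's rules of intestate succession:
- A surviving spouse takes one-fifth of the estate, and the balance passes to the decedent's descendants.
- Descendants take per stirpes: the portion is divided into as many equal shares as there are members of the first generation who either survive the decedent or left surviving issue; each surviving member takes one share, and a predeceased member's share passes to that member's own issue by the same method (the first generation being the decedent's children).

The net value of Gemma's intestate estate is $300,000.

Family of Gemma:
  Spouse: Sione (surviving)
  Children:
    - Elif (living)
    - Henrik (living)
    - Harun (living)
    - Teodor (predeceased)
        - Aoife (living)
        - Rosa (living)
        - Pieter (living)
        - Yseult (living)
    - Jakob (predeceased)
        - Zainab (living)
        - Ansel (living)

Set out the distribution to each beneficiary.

Sione: $60,000; Elif: $48,000; Henrik: $48,000; Harun: $48,000; Aoife: $12,000; Rosa: $12,000; Pieter: $12,000; Yseult: $12,000; Zainab: $24,000; Ansel: $24,000

Sione takes one-fifth of $300,000 = $60,000. The remaining $240,000 passes to the descendants.
The descendants' portion ($240,000) is divided into 5 shares of $48,000: Elif, Henrik, and Harun each take $48,000; Teodor's $48,000 share passes to Teodor's issue; Jakob's $48,000 share passes to Jakob's issue.
Teodor's share ($48,000) is divided into 4 shares of $12,000: Aoife, Rosa, Pieter, and Yseult each take $12,000.
Jakob's share ($48,000) is divided into 2 shares of $24,000: Zainab and Ansel each take $24,000.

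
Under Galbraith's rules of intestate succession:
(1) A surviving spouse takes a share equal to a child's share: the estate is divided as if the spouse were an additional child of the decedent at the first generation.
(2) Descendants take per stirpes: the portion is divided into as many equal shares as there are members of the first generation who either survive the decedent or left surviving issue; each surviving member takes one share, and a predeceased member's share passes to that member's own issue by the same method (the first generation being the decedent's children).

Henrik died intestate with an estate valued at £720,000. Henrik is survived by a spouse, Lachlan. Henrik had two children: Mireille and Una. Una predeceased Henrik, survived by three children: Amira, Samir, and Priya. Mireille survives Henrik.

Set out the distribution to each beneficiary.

The spouse counts as an additional share at the children's level, so there are 3 primary shares of £240,000. Lachlan takes one such share (£240,000).
The children's combined portion (£480,000) is divided into 2 shares of £240,000: Mireille takes £240,000; Una's £240,000 share passes to Una's issue.
Una's share (£240,000) is divided into 3 shares of £80,000: Amira, Samir, and Priya each take £80,000.

Lachlan: £240,000; Mireille: £240,000; Amira: £80,000; Samir: £80,000; Priya: £80,000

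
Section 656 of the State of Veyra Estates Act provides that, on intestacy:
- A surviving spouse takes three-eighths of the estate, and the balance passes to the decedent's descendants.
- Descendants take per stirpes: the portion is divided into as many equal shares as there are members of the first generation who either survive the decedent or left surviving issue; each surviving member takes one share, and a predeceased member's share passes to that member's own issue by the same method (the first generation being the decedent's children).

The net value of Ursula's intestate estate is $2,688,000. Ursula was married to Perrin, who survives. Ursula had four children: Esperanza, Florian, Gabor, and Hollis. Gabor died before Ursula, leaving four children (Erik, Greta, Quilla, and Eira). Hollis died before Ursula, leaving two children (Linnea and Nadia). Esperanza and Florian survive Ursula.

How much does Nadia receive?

Perrin takes three-eighths of $2,688,000 = $1,008,000. The remaining $1,680,000 passes to the descendants.
The descendants' portion ($1,680,000) is divided into 4 shares of $420,000: Esperanza and Florian each take $420,000; Gabor's $420,000 share passes to Gabor's issue; Hollis's $420,000 share passes to Hollis's issue.
Gabor's share ($420,000) is divided into 4 shares of $105,000: Erik, Greta, Quilla, and Eira each take $105,000.
Hollis's share ($420,000) is divided into 2 shares of $210,000: Linnea and Nadia each take $210,000.

Nadia receives $210,000.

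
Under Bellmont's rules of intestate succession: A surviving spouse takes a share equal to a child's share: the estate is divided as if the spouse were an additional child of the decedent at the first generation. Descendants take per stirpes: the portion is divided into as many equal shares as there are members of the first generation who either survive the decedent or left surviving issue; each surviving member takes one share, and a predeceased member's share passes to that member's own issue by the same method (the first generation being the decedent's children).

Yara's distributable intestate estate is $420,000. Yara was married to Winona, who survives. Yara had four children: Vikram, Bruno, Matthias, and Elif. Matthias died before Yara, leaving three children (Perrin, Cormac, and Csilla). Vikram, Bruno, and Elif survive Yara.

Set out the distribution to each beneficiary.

Winona: $84,000; Vikram: $84,000; Bruno: $84,000; Perrin: $28,000; Cormac: $28,000; Csilla: $28,000; Elif: $84,000

The spouse counts as an additional share at the children's level, so there are 5 primary shares of $84,000. Winona takes one such share ($84,000).
The children's combined portion ($336,000) is divided into 4 shares of $84,000: Vikram, Bruno, and Elif each take $84,000; Matthias's $84,000 share passes to Matthias's issue.
Matthias's share ($84,000) is divided into 3 shares of $28,000: Perrin, Cormac, and Csilla each take $28,000.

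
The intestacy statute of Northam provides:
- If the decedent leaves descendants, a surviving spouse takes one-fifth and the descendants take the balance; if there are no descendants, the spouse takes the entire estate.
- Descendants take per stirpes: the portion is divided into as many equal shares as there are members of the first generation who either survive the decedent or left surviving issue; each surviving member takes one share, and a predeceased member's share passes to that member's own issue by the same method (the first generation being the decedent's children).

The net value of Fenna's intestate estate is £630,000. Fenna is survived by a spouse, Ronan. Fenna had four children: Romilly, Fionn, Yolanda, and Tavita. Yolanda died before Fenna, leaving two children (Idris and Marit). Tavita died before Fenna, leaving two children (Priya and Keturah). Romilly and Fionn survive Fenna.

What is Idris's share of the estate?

Idris receives £63,000.

Ronan takes one-fifth of £630,000 = £126,000. The remaining £504,000 passes to the descendants.
The descendants' portion (£504,000) is divided into 4 shares of £126,000: Romilly and Fionn each take £126,000; Yolanda's £126,000 share passes to Yolanda's issue; Tavita's £126,000 share passes to Tavita's issue.
Yolanda's share (£126,000) is divided into 2 shares of £63,000: Idris and Marit each take £63,000.
Tavita's share (£126,000) is divided into 2 shares of £63,000: Priya and Keturah each take £63,000.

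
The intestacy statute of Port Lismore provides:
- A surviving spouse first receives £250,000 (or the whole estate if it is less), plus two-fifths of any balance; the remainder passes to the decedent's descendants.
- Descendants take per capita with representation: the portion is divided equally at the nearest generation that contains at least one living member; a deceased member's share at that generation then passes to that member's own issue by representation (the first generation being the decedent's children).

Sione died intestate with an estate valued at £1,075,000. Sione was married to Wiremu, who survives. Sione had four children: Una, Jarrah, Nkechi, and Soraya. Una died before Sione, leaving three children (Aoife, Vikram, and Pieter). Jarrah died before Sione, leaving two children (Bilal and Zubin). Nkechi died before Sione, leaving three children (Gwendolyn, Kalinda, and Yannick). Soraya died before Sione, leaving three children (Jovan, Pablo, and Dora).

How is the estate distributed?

Wiremu: £580,000; Aoife: £45,000; Vikram: £45,000; Pieter: £45,000; Bilal: £45,000; Zubin: £45,000; Gwendolyn: £45,000; Kalinda: £45,000; Yannick: £45,000; Jovan: £45,000; Pablo: £45,000; Dora: £45,000

Wiremu first takes £250,000, leaving a balance of £825,000. Wiremu then takes two-fifths of the balance (£330,000), for a total of £580,000. The remaining £495,000 passes to the descendants.
No child survives, so the initial division is made at the grandchildren's generation.
The descendants' portion (£495,000) is divided into 11 shares of £45,000: Aoife, Vikram, Pieter, Bilal, Zubin, Gwendolyn, Kalinda, Yannick, Jovan, Pablo, and Dora each take £45,000.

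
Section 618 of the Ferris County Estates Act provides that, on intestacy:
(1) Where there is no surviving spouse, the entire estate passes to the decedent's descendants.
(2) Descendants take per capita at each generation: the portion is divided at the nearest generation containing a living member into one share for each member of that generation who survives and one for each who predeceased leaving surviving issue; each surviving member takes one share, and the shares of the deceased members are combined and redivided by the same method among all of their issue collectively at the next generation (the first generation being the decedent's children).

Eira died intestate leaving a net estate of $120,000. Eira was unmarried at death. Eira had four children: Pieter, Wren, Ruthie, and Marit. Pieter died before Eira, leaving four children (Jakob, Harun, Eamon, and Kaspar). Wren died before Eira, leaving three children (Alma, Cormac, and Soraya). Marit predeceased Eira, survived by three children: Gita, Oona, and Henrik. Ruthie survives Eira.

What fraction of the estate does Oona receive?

Oona receives 3/40 of the estate.

The entire $120,000 passes to the descendants.
That amount ($120,000) is divided at the children's generation into 4 shares of $30,000. Ruthie takes $30,000. The 3 shares of the deceased (Pieter, Wren, and Marit) are combined into a pool of $90,000.
That pool ($90,000) is divided at the grandchildren's generation equally among Jakob, Harun, Eamon, Kaspar, Alma, Cormac, Soraya, Gita, Oona, and Henrik: $9,000 each.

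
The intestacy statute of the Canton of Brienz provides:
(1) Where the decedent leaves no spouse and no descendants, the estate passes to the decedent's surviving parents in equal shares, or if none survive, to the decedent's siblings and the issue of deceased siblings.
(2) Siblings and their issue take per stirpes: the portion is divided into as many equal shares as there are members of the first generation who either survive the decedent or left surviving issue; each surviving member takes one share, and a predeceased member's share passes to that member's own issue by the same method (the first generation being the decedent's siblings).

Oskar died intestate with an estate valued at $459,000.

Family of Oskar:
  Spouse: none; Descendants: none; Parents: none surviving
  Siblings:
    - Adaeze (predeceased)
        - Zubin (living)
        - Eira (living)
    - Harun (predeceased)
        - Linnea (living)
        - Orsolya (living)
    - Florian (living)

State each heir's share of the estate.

Zubin: $76,500; Eira: $76,500; Linnea: $76,500; Orsolya: $76,500; Florian: $153,000

The entire $459,000 passes to the siblings and their issue.
That amount ($459,000) is divided into 3 shares of $153,000: Florian takes $153,000; Adaeze's $153,000 share passes to Adaeze's issue; Harun's $153,000 share passes to Harun's issue.
Adaeze's share ($153,000) is divided into 2 shares of $76,500: Zubin and Eira each take $76,500.
Harun's share ($153,000) is divided into 2 shares of $76,500: Linnea and Orsolya each take $76,500.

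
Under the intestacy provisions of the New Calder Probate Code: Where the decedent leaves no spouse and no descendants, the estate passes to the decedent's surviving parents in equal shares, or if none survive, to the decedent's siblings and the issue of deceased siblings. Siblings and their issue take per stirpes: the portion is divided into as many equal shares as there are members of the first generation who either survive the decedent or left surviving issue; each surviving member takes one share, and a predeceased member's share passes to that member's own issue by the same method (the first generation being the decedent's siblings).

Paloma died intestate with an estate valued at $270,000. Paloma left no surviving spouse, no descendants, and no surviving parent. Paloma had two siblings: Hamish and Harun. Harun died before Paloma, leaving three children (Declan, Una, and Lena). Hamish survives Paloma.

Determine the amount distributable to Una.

The entire $270,000 passes to the siblings and their issue.
That amount ($270,000) is divided into 2 shares of $135,000: Hamish takes $135,000; Harun's $135,000 share passes to Harun's issue.
Harun's share ($135,000) is divided into 3 shares of $45,000: Declan, Una, and Lena each take $45,000.

Una receives $45,000.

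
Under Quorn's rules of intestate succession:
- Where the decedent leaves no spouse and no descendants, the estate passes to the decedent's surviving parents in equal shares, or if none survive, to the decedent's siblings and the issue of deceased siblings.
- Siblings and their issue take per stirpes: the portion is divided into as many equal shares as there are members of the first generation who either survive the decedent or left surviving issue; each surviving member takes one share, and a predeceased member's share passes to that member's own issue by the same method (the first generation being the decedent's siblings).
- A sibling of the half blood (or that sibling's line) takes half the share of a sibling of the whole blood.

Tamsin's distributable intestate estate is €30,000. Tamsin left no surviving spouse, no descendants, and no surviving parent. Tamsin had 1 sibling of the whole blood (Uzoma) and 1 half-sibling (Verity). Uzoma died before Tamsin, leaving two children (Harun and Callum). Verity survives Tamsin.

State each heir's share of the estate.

Verity: €10,000; Harun: €10,000; Callum: €10,000

The entire €30,000 passes to the siblings and their issue.
Counting each half-blood sibling's line as half a unit, there are 3/2 units in €30,000, so one unit is €20,000. Whole-blood lines (Uzoma) take €20,000 each; half-blood lines (Verity) take €10,000 each.
Uzoma's share (€20,000) is divided into 2 shares of €10,000: Harun and Callum each take €10,000.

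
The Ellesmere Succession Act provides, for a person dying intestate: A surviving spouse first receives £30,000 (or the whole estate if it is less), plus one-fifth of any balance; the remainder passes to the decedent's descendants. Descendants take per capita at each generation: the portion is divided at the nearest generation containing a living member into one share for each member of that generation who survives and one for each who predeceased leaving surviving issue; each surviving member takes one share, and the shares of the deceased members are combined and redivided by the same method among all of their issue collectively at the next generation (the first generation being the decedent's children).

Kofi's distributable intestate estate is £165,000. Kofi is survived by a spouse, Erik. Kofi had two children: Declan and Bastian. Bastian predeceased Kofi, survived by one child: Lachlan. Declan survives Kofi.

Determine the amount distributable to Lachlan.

Lachlan receives £54,000.

Erik first takes £30,000, leaving a balance of £135,000. Erik then takes one-fifth of the balance (£27,000), for a total of £57,000. The remaining £108,000 passes to the descendants.
The descendants' portion (£108,000) is divided at the children's generation into 2 shares of £54,000. Declan takes £54,000. The remaining share for the deceased Bastian (£54,000) is carried to the next generation.
That pool (£54,000) passes entirely to Lachlan, the sole taker at the grandchildren's generation.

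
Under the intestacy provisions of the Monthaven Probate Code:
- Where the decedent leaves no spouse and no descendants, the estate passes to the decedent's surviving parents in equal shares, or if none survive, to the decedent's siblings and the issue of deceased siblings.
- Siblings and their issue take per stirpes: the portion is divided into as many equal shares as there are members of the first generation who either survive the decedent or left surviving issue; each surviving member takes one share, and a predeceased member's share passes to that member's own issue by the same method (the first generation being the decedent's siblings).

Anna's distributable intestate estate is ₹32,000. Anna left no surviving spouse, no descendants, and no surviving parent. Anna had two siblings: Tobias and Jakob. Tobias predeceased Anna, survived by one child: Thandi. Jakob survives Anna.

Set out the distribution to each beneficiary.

Thandi: ₹16,000; Jakob: ₹16,000

The entire ₹32,000 passes to the siblings and their issue.
That amount (₹32,000) is divided into 2 shares of ₹16,000: Jakob takes ₹16,000; Tobias's ₹16,000 share passes to Tobias's issue.
Tobias's share (₹16,000) passes entirely to Thandi.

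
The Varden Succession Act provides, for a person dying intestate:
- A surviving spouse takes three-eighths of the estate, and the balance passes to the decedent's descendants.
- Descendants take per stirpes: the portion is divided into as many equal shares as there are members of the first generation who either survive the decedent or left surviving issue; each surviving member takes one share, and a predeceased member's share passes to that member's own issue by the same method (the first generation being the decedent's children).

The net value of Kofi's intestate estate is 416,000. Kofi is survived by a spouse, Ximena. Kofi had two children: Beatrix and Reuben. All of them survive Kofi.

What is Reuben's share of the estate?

Reuben receives 130,000.

Ximena takes three-eighths of 416,000 = 156,000. The remaining 260,000 passes to the descendants.
The descendants' portion (260,000) is divided into 2 shares of 130,000: Beatrix and Reuben each take 130,000.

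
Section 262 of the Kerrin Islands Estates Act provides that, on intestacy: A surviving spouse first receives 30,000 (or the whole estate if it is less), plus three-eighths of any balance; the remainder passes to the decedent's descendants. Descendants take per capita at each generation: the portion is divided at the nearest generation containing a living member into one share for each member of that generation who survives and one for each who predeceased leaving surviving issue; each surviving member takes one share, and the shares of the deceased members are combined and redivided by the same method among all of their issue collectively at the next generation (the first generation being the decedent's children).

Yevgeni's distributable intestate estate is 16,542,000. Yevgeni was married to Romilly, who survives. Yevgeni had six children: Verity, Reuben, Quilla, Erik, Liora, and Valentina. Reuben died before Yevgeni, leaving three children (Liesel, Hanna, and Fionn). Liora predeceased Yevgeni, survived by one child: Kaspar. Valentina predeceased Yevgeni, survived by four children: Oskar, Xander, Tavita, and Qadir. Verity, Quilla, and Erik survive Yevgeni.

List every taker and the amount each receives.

Romilly: 6,222,000; Verity: 1,720,000; Liesel: 645,000; Hanna: 645,000; Fionn: 645,000; Quilla: 1,720,000; Erik: 1,720,000; Kaspar: 645,000; Oskar: 645,000; Xander: 645,000; Tavita: 645,000; Qadir: 645,000

Romilly first takes 30,000, leaving a balance of 16,512,000. Romilly then takes three-eighths of the balance (6,192,000), for a total of 6,222,000. The remaining 10,320,000 passes to the descendants.
The descendants' portion (10,320,000) is divided at the children's generation into 6 shares of 1,720,000. Verity, Quilla, and Erik each take 1,720,000. The 3 shares of the deceased (Reuben, Liora, and Valentina) are combined into a pool of 5,160,000.
That pool (5,160,000) is divided at the grandchildren's generation equally among Liesel, Hanna, Fionn, Kaspar, Oskar, Xander, Tavita, and Qadir: 645,000 each.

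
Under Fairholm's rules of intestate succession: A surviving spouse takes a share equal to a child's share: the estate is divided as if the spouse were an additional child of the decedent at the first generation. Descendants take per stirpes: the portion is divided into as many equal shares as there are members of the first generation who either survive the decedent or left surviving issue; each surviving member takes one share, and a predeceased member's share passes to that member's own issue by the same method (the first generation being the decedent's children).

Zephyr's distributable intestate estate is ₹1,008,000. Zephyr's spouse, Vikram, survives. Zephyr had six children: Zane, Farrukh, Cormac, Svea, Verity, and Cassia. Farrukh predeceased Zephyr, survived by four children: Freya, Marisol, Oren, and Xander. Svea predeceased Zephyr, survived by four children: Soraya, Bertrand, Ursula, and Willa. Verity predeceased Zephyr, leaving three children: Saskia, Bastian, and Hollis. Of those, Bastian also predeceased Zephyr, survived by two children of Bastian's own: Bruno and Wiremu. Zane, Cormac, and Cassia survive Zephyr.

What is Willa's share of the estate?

Willa receives ₹36,000.

The spouse counts as an additional share at the children's level, so there are 7 primary shares of ₹144,000. Vikram takes one such share (₹144,000).
The children's combined portion (₹864,000) is divided into 6 shares of ₹144,000: Zane, Cormac, and Cassia each take ₹144,000; Farrukh's ₹144,000 share passes to Farrukh's issue; Svea's ₹144,000 share passes to Svea's issue; Verity's ₹144,000 share passes to Verity's issue.
Farrukh's share (₹144,000) is divided into 4 shares of ₹36,000: Freya, Marisol, Oren, and Xander each take ₹36,000.
Svea's share (₹144,000) is divided into 4 shares of ₹36,000: Soraya, Bertrand, Ursula, and Willa each take ₹36,000.
Verity's share (₹144,000) is divided into 3 shares of ₹48,000: Saskia and Hollis each take ₹48,000; Bastian's ₹48,000 share passes to Bastian's issue.
Bastian's share (₹48,000) is divided into 2 shares of ₹24,000: Bruno and Wiremu each take ₹24,000.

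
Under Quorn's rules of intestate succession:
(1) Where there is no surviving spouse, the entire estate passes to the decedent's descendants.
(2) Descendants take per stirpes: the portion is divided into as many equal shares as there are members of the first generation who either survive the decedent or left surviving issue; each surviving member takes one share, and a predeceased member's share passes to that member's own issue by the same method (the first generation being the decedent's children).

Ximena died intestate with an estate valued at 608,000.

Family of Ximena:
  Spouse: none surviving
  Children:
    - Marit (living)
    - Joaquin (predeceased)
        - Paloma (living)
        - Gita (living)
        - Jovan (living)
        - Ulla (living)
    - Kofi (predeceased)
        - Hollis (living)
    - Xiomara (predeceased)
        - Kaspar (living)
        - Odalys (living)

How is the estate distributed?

The entire 608,000 passes to the descendants.
That amount (608,000) is divided into 4 shares of 152,000: Marit takes 152,000; Joaquin's 152,000 share passes to Joaquin's issue; Kofi's 152,000 share passes to Kofi's issue; Xiomara's 152,000 share passes to Xiomara's issue.
Joaquin's share (152,000) is divided into 4 shares of 38,000: Paloma, Gita, Jovan, and Ulla each take 38,000.
Kofi's share (152,000) passes entirely to Hollis.
Xiomara's share (152,000) is divided into 2 shares of 76,000: Kaspar and Odalys each take 76,000.

Marit: 152,000; Paloma: 38,000; Gita: 38,000; Jovan: 38,000; Ulla: 38,000; Hollis: 152,000; Kaspar: 76,000; Odalys: 76,000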